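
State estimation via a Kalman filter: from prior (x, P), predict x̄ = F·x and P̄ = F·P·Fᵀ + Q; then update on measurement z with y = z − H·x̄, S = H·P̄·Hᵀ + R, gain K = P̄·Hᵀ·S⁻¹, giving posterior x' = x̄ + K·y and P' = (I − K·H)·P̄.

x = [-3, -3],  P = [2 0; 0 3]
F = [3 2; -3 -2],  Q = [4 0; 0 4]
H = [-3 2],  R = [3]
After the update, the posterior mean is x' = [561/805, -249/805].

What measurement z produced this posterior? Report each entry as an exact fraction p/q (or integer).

z = [-3]

x̄ = F·x = [-15, 15]
P̄ = F·P·Fᵀ + Q = [34 -30; -30 34]
S = H·P̄·Hᵀ + R = [805]
K = P̄·Hᵀ·S⁻¹ = [-162/805; 158/805]
x' − x̄ = [12636/805, -12324/805] = K·y
y = (KᵀK)⁻¹·Kᵀ·(x' − x̄) = [-78]
z = y + H·x̄ = [-78] + [75] = [-3]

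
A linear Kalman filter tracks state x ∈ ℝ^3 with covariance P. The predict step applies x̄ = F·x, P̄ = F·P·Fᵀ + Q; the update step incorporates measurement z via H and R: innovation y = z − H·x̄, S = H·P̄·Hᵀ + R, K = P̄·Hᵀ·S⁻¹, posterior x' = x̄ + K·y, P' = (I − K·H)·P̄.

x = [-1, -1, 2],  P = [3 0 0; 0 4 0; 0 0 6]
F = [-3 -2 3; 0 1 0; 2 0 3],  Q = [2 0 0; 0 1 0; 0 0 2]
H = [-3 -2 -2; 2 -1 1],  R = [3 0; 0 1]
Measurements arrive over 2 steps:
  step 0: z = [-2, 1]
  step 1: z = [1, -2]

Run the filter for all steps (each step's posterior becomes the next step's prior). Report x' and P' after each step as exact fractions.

step 0: x' = [9749/8986, 2950/13479, -11842/13479], P' = [67865/8986 6987/4493 -58542/4493; 6987/4493 19297/26958 -36890/13479; -58542/4493 -36890/13479 308828/13479]
step 1: x' = [-1287363392/837588079, 253441736/837588079, 1205146100/837588079], P' = [3759244547/4187940395 497173454/4187940395 -5712321326/4187940395; 497173454/4187940395 1440441923/4187940395 -909634502/4187940395; -5712321326/4187940395 -909634502/4187940395 10312272158/4187940395]

step 0: x̄ = F·x = [11, -1, 4]
step 0: P̄ = F·P·Fᵀ + Q = [99 -8 36; -8 5 0; 36 0 68]
step 0: y = z − H·x̄ = [37, -26]
step 0: S = H·P̄·Hᵀ + R = [1522 -964; -964 646]
step 0: K = P̄·Hᵀ·S⁻¹ = [875/8986 2336/4493; -2800/13479 -9233/26958; -5666/13479 -5534/13479]
step 0: x' = x̄ + K·y = [9749/8986, 2950/13479, -11842/13479]
step 0: P' = (I − K·H)·P̄ = [67865/8986 6987/4493 -58542/4493; 6987/4493 19297/26958 -36890/13479; -58542/4493 -36890/13479 308828/13479]
step 1: x̄ = F·x = [-170593/26958, 2950/13479, -2093/4493]
step 1: P̄ = F·P·Fᵀ + Q = [15233323/26958 -192850/13479 944347/4493; -192850/13479 46255/26958 -22916/4493; 944347/4493 -22916/4493 368696/4493]
step 1: y = z − H·x̄ = [-498137/26958, 152864/13479]
step 1: S = H·P̄·Hᵀ + R = [208479121/26958 -67504327/13479; -67504327/13479 87700801/26958]
step 1: K = P̄·Hᵀ·S⁻¹ = [-282479299/4187940395 1308994314/4187940395; -851045068/4187940395 -1355729517/4187940395; -556103778/4187940395 -202735992/4187940395]
step 1: x' = x̄ + K·y = [-1287363392/837588079, 253441736/837588079, 1205146100/837588079]
step 1: P' = (I − K·H)·P̄ = [3759244547/4187940395 497173454/4187940395 -5712321326/4187940395; 497173454/4187940395 1440441923/4187940395 -909634502/4187940395; -5712321326/4187940395 -909634502/4187940395 10312272158/4187940395]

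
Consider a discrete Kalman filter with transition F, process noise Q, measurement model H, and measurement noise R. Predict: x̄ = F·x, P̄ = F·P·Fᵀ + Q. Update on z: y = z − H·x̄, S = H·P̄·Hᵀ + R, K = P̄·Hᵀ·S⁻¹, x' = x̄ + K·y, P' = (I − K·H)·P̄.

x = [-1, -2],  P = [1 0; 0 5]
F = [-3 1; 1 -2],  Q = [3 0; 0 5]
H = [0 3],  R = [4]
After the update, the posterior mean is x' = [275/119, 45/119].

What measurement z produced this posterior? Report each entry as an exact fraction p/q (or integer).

x̄ = F·x = [1, 3]
P̄ = F·P·Fᵀ + Q = [17 -13; -13 26]
S = H·P̄·Hᵀ + R = [238]
K = P̄·Hᵀ·S⁻¹ = [-39/238; 39/119]
x' − x̄ = [156/119, -312/119] = K·y
y = (KᵀK)⁻¹·Kᵀ·(x' − x̄) = [-8]
z = y + H·x̄ = [-8] + [9] = [1]

z = [1]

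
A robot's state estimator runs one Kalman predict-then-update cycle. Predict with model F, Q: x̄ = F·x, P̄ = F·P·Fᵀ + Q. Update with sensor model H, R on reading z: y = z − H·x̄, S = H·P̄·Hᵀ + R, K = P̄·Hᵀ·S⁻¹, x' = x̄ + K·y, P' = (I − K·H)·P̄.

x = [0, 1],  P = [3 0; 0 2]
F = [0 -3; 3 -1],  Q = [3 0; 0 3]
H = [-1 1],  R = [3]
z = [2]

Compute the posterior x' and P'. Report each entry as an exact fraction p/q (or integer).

x' = [-3, -1]
P' = [699/44 327/22; 327/22 183/11]

x̄ = F·x = [-3, -1]
P̄ = F·P·Fᵀ + Q = [21 6; 6 32]
y = z − H·x̄ = [0]
S = H·P̄·Hᵀ + R = [44]
K = P̄·Hᵀ·S⁻¹ = [-15/44; 13/22]
x' = x̄ + K·y = [-3, -1]
P' = (I − K·H)·P̄ = [699/44 327/22; 327/22 183/11]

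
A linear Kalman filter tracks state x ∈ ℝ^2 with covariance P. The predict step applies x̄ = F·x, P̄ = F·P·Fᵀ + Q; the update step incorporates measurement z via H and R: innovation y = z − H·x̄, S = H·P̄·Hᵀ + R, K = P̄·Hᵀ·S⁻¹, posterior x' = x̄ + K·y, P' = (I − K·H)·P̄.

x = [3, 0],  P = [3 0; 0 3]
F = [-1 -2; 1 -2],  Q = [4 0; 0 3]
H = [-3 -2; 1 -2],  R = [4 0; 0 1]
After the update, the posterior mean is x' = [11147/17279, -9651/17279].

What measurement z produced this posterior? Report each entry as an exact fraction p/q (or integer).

x̄ = F·x = [-3, 3]
P̄ = F·P·Fᵀ + Q = [19 9; 9 18]
S = H·P̄·Hᵀ + R = [355 51; 51 56]
K = P̄·Hᵀ·S⁻¹ = [-4251/17279 4180/17279; -2151/17279 -6372/17279]
x' − x̄ = [62984/17279, -61488/17279] = K·y
y = (KᵀK)⁻¹·Kᵀ·(x' − x̄) = [-4, 11]
z = y + H·x̄ = [-4, 11] + [3, -9] = [-1, 2]

z = [-1, 2]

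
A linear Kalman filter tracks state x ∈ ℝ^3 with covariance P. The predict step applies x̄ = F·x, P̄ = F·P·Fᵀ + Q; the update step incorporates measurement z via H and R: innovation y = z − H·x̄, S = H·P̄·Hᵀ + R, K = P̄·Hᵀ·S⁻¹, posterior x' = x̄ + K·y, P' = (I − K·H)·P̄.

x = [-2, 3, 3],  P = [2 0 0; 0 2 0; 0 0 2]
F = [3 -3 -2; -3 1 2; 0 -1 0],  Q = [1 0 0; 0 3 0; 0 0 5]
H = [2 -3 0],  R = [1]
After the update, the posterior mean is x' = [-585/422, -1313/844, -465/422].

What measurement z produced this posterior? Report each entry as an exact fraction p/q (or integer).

z = [2]

x̄ = F·x = [-21, 15, -3]
P̄ = F·P·Fᵀ + Q = [45 -32 6; -32 31 -2; 6 -2 7]
S = H·P̄·Hᵀ + R = [844]
K = P̄·Hᵀ·S⁻¹ = [93/422; -157/844; 9/422]
x' − x̄ = [8277/422, -13973/844, 801/422] = K·y
y = (KᵀK)⁻¹·Kᵀ·(x' − x̄) = [89]
z = y + H·x̄ = [89] + [-87] = [2]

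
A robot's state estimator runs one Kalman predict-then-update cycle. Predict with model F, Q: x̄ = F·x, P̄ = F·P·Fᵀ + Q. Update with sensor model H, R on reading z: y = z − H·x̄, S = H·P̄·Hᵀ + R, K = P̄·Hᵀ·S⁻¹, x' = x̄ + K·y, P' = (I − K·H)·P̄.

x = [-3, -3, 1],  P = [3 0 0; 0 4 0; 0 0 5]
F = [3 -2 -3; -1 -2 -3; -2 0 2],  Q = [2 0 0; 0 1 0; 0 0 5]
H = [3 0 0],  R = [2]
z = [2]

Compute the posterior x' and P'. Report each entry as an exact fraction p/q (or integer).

x' = [132/203, 1998/203, 904/203]
P' = [45/203 26/203 -24/203; 26/203 7111/203 744/203; -24/203 744/203 2327/203]

x̄ = F·x = [-6, 6, 8]
P̄ = F·P·Fᵀ + Q = [90 52 -48; 52 65 -24; -48 -24 37]
y = z − H·x̄ = [20]
S = H·P̄·Hᵀ + R = [812]
K = P̄·Hᵀ·S⁻¹ = [135/406; 39/203; -36/203]
x' = x̄ + K·y = [132/203, 1998/203, 904/203]
P' = (I − K·H)·P̄ = [45/203 26/203 -24/203; 26/203 7111/203 744/203; -24/203 744/203 2327/203]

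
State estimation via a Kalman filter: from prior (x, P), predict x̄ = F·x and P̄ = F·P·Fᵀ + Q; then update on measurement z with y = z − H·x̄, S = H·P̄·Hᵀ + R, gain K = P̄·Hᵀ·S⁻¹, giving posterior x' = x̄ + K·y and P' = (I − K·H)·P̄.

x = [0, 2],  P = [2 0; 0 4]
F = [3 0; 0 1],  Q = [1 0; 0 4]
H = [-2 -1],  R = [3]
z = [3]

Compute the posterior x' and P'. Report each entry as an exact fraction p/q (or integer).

x' = [-190/87, 134/87]
P' = [209/87 -304/87; -304/87 632/87]

x̄ = F·x = [0, 2]
P̄ = F·P·Fᵀ + Q = [19 0; 0 8]
y = z − H·x̄ = [5]
S = H·P̄·Hᵀ + R = [87]
K = P̄·Hᵀ·S⁻¹ = [-38/87; -8/87]
x' = x̄ + K·y = [-190/87, 134/87]
P' = (I − K·H)·P̄ = [209/87 -304/87; -304/87 632/87]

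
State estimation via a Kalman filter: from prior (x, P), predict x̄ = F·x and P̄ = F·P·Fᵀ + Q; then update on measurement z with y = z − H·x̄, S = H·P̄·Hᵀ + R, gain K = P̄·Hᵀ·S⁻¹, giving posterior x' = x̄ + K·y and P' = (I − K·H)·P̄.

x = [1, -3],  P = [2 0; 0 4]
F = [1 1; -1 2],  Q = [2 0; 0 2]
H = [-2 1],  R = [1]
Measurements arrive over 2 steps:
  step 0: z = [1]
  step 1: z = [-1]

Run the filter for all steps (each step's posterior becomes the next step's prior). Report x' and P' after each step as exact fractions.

step 0: x' = [-98/29, -171/29], P' = [132/29 254/29; 254/29 516/29]
step 1: x' = [211/1507, -762/1507], P' = [7118/1507 12962/1507; 12962/1507 24854/1507]

step 0: x̄ = F·x = [-2, -7]
step 0: P̄ = F·P·Fᵀ + Q = [8 6; 6 20]
step 0: y = z − H·x̄ = [4]
step 0: S = H·P̄·Hᵀ + R = [29]
step 0: K = P̄·Hᵀ·S⁻¹ = [-10/29; 8/29]
step 0: x' = x̄ + K·y = [-98/29, -171/29]
step 0: P' = (I − K·H)·P̄ = [132/29 254/29; 254/29 516/29]
step 1: x̄ = F·x = [-269/29, -244/29]
step 1: P̄ = F·P·Fᵀ + Q = [1214/29 1154/29; 1154/29 1238/29]
step 1: y = z − H·x̄ = [-323/29]
step 1: S = H·P̄·Hᵀ + R = [1507/29]
step 1: K = P̄·Hᵀ·S⁻¹ = [-1274/1507; -1070/1507]
step 1: x' = x̄ + K·y = [211/1507, -762/1507]
step 1: P' = (I − K·H)·P̄ = [7118/1507 12962/1507; 12962/1507 24854/1507]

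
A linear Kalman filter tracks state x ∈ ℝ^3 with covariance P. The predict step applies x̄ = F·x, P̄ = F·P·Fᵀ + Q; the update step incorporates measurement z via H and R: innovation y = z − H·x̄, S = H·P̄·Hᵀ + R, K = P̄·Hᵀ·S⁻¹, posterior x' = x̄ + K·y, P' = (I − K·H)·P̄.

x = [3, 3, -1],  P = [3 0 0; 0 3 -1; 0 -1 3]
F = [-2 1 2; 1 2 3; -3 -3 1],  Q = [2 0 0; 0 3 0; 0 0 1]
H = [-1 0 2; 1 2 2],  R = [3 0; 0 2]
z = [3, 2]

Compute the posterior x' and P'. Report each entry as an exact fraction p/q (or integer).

x̄ = F·x = [-5, 6, -19]
P̄ = F·P·Fᵀ + Q = [25 11 20; 11 33 -11; 20 -11 64]
y = z − H·x̄ = [36, 33]
S = H·P̄·Hᵀ + R = [204 165; 165 451]
K = P̄·Hᵀ·S⁻¹ = [-230/1963 5091/21593; -726/1963 505/1963; 846/1963 2628/21593]
x' = x̄ + K·y = [-2822/1963, 2307/1963, 1043/1963]
P' = (I − K·H)·P̄ = [134858/21593 -11452/1963 63634/21593; -11452/1963 13046/1963 -6815/1963; 63634/21593 -6815/1963 45776/21593]

x' = [-2822/1963, 2307/1963, 1043/1963]
P' = [134858/21593 -11452/1963 63634/21593; -11452/1963 13046/1963 -6815/1963; 63634/21593 -6815/1963 45776/21593]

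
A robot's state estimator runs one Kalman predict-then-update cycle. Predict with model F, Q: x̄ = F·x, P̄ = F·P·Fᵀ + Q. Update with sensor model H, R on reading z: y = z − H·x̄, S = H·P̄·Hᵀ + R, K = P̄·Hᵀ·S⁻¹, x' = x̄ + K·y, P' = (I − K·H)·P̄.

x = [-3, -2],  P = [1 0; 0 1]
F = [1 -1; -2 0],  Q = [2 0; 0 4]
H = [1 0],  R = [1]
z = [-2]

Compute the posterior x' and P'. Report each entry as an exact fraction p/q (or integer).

x̄ = F·x = [-1, 6]
P̄ = F·P·Fᵀ + Q = [4 -2; -2 8]
y = z − H·x̄ = [-1]
S = H·P̄·Hᵀ + R = [5]
K = P̄·Hᵀ·S⁻¹ = [4/5; -2/5]
x' = x̄ + K·y = [-9/5, 32/5]
P' = (I − K·H)·P̄ = [4/5 -2/5; -2/5 36/5]

x' = [-9/5, 32/5]
P' = [4/5 -2/5; -2/5 36/5]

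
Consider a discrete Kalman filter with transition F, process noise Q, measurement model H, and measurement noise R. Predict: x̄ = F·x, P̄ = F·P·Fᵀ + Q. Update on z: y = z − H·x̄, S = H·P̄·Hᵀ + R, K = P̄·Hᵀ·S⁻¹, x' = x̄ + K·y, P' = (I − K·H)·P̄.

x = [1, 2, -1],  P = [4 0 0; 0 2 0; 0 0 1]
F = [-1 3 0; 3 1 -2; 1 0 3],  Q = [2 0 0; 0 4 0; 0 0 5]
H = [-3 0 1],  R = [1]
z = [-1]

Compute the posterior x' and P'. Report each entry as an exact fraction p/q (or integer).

x' = [79/259, 2197/259, -38/259]
P' = [440/259 270/259 1244/259; 270/259 11338/259 834/259; 1244/259 834/259 3762/259]

x̄ = F·x = [5, 7, -2]
P̄ = F·P·Fᵀ + Q = [24 -6 -4; -6 46 6; -4 6 18]
y = z − H·x̄ = [16]
S = H·P̄·Hᵀ + R = [259]
K = P̄·Hᵀ·S⁻¹ = [-76/259; 24/259; 30/259]
x' = x̄ + K·y = [79/259, 2197/259, -38/259]
P' = (I − K·H)·P̄ = [440/259 270/259 1244/259; 270/259 11338/259 834/259; 1244/259 834/259 3762/259]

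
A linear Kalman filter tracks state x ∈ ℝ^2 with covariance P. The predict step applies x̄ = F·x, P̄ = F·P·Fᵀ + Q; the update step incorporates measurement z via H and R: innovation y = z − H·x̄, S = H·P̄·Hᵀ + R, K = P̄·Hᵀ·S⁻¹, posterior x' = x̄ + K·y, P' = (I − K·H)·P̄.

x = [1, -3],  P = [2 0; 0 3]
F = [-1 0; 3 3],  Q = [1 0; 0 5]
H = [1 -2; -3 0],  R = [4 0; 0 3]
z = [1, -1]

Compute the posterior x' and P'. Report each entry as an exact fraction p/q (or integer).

x̄ = F·x = [-1, -6]
P̄ = F·P·Fᵀ + Q = [3 -6; -6 50]
y = z − H·x̄ = [-10, -4]
S = H·P̄·Hᵀ + R = [231 -45; -45 30]
K = P̄·Hᵀ·S⁻¹ = [1/109 -156/545; -158/327 -68/545]
x' = x̄ + K·y = [29/545, -1094/1635]
P' = (I − K·H)·P̄ = [156/545 68/545; 68/545 1682/1635]

x' = [29/545, -1094/1635]
P' = [156/545 68/545; 68/545 1682/1635]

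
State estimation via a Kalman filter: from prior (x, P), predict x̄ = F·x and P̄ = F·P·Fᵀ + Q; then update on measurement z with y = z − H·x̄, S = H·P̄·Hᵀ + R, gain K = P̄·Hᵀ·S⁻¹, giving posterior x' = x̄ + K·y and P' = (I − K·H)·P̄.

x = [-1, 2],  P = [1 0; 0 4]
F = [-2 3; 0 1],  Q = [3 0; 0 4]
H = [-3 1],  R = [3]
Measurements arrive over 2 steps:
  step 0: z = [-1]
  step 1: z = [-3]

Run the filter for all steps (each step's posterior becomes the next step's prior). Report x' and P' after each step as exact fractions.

step 0: x' = [151/326, 32/163], P' = [329/326 318/163; 318/163 912/163]
step 1: x' = [23917/19652, 3456/4913], P' = [42709/39304 10572/4913; 10572/4913 29940/4913]

step 0: x̄ = F·x = [8, 2]
step 0: P̄ = F·P·Fᵀ + Q = [43 12; 12 8]
step 0: y = z − H·x̄ = [21]
step 0: S = H·P̄·Hᵀ + R = [326]
step 0: K = P̄·Hᵀ·S⁻¹ = [-117/326; -14/163]
step 0: x' = x̄ + K·y = [151/326, 32/163]
step 0: P' = (I − K·H)·P̄ = [329/326 318/163; 318/163 912/163]
step 1: x̄ = F·x = [-55/163, 32/163]
step 1: P̄ = F·P·Fᵀ + Q = [5539/163 2100/163; 2100/163 1564/163]
step 1: y = z − H·x̄ = [-686/163]
step 1: S = H·P̄·Hᵀ + R = [39304/163]
step 1: K = P̄·Hᵀ·S⁻¹ = [-14517/39304; -592/4913]
step 1: x' = x̄ + K·y = [23917/19652, 3456/4913]
step 1: P' = (I − K·H)·P̄ = [42709/39304 10572/4913; 10572/4913 29940/4913]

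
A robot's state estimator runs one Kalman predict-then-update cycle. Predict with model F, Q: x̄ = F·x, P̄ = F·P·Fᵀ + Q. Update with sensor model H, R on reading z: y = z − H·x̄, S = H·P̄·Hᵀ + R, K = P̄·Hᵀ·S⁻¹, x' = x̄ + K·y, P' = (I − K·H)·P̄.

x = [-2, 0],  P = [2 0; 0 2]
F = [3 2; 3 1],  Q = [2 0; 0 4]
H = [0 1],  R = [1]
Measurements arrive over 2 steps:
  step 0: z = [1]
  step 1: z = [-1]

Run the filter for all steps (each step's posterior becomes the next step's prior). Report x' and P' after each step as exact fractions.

step 0: x' = [4/25, 18/25], P' = [216/25 22/25; 22/25 24/25]
step 1: x' = [-546/2225, -434/445], P' = [17662/2225 438/445; 438/445 88/89]

step 0: x̄ = F·x = [-6, -6]
step 0: P̄ = F·P·Fᵀ + Q = [28 22; 22 24]
step 0: y = z − H·x̄ = [7]
step 0: S = H·P̄·Hᵀ + R = [25]
step 0: K = P̄·Hᵀ·S⁻¹ = [22/25; 24/25]
step 0: x' = x̄ + K·y = [4/25, 18/25]
step 0: P' = (I − K·H)·P̄ = [216/25 22/25; 22/25 24/25]
step 1: x̄ = F·x = [48/25, 6/5]
step 1: P̄ = F·P·Fᵀ + Q = [2354/25 438/5; 438/5 88]
step 1: y = z − H·x̄ = [-11/5]
step 1: S = H·P̄·Hᵀ + R = [89]
step 1: K = P̄·Hᵀ·S⁻¹ = [438/445; 88/89]
step 1: x' = x̄ + K·y = [-546/2225, -434/445]
step 1: P' = (I − K·H)·P̄ = [17662/2225 438/445; 438/445 88/89]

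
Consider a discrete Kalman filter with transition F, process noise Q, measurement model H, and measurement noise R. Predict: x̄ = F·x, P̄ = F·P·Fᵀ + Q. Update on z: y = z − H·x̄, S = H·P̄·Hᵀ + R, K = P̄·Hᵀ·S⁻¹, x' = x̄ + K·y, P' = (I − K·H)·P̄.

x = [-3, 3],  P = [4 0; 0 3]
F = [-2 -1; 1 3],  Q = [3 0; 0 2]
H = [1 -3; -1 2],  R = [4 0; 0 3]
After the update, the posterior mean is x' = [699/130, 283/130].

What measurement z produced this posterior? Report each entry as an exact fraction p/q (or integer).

z = [-1, -1]

x̄ = F·x = [3, 6]
P̄ = F·P·Fᵀ + Q = [22 -17; -17 33]
S = H·P̄·Hᵀ + R = [425 -305; -305 225]
K = P̄·Hᵀ·S⁻¹ = [-131/520 -307/520; -157/520 -21/520]
x' − x̄ = [309/130, -497/130] = K·y
y = (KᵀK)⁻¹·Kᵀ·(x' − x̄) = [14, -10]
z = y + H·x̄ = [14, -10] + [-15, 9] = [-1, -1]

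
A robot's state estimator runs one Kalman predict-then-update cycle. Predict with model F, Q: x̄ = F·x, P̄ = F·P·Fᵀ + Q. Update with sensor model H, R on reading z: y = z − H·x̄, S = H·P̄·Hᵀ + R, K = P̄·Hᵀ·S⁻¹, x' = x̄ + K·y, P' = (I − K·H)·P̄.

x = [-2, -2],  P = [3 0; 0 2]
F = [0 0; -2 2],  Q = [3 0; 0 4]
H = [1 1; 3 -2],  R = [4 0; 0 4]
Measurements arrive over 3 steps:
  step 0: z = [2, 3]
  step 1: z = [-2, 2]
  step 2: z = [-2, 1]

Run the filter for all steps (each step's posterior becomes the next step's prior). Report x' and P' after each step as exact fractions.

step 0: x' = [663/604, 87/302], P' = [93/151 90/151; 90/151 204/151]
step 1: x' = [-6597/20396, -15635/10198], P' = [2982/5099 2680/5099; 2680/5099 18224/15297]
step 2: x' = [-3393333/6053726, -4451150/3026863], P' = [1766784/3026863 1583220/3026863; 1583220/3026863 3588632/3026863]

step 0: x̄ = F·x = [0, 0]
step 0: P̄ = F·P·Fᵀ + Q = [3 0; 0 24]
step 0: y = z − H·x̄ = [2, 3]
step 0: S = H·P̄·Hᵀ + R = [31 -39; -39 127]
step 0: K = P̄·Hᵀ·S⁻¹ = [183/604 99/604; 147/302 -69/302]
step 0: x' = x̄ + K·y = [663/604, 87/302]
step 0: P' = (I − K·H)·P̄ = [93/151 90/151; 90/151 204/151]
step 1: x̄ = F·x = [0, -489/302]
step 1: P̄ = F·P·Fᵀ + Q = [3 0; 0 1072/151]
step 1: y = z − H·x̄ = [-115/302, -187/151]
step 1: S = H·P̄·Hᵀ + R = [2129/151 -785/151; -785/151 8969/151]
step 1: K = P̄·Hᵀ·S⁻¹ = [2831/10198 1793/10198; 6566/15297 -3082/15297]
step 1: x' = x̄ + K·y = [-6597/20396, -15635/10198]
step 1: P' = (I − K·H)·P̄ = [2982/5099 2680/5099; 2680/5099 18224/15297]
step 2: x̄ = F·x = [0, -24673/10198]
step 2: P̄ = F·P·Fᵀ + Q = [3 0; 0 105548/15297]
step 2: y = z − H·x̄ = [4277/10198, -19574/5099]
step 2: S = H·P̄·Hᵀ + R = [212627/15297 -73423/15297; -73423/15297 896399/15297]
step 2: K = P̄·Hᵀ·S⁻¹ = [119643/432409 533478/3026863; 184709/432409 -606901/3026863]
step 2: x' = x̄ + K·y = [-3393333/6053726, -4451150/3026863]
step 2: P' = (I − K·H)·P̄ = [1766784/3026863 1583220/3026863; 1583220/3026863 3588632/3026863]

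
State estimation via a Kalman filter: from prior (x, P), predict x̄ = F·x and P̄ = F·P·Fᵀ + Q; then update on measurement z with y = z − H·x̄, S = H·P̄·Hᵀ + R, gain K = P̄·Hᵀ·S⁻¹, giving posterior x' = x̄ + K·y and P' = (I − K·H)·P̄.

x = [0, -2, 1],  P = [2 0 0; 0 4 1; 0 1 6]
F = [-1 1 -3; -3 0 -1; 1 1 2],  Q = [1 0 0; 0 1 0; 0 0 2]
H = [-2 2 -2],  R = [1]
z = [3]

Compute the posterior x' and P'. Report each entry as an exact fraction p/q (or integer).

x' = [-265/51, -121/51, 200/153]
P' = [931/17 363/17 -1705/51; 363/17 229/17 -409/51; -1705/51 -409/51 3908/153]

x̄ = F·x = [-5, -1, 0]
P̄ = F·P·Fᵀ + Q = [55 23 -35; 23 25 -19; -35 -19 36]
y = z − H·x̄ = [-5]
S = H·P̄·Hᵀ + R = [153]
K = P̄·Hᵀ·S⁻¹ = [2/51; 14/51; -40/153]
x' = x̄ + K·y = [-265/51, -121/51, 200/153]
P' = (I − K·H)·P̄ = [931/17 363/17 -1705/51; 363/17 229/17 -409/51; -1705/51 -409/51 3908/153]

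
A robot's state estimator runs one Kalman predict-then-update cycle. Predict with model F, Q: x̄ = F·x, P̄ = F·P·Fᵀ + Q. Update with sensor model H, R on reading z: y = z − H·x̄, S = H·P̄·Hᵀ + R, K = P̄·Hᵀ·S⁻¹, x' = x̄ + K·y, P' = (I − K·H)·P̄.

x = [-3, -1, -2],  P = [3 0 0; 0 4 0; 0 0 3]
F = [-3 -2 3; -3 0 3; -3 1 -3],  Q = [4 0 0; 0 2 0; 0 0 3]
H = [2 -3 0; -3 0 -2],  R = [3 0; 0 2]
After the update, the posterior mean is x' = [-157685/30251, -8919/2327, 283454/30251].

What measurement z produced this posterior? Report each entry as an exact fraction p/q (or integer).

z = [1, -3]

x̄ = F·x = [5, 3, 14]
P̄ = F·P·Fᵀ + Q = [74 54 -8; 54 56 0; -8 0 61]
S = H·P̄·Hᵀ + R = [155 74; 74 816]
K = P̄·Hᵀ·S⁻¹ = [955/30251 -15447/60502; -711/2327 -795/4654; -1451/30251 -7003/60502]
x' − x̄ = [-308940/30251, -15900/2327, -140060/30251] = K·y
y = (KᵀK)⁻¹·Kᵀ·(x' − x̄) = [0, 40]
z = y + H·x̄ = [0, 40] + [1, -43] = [1, -3]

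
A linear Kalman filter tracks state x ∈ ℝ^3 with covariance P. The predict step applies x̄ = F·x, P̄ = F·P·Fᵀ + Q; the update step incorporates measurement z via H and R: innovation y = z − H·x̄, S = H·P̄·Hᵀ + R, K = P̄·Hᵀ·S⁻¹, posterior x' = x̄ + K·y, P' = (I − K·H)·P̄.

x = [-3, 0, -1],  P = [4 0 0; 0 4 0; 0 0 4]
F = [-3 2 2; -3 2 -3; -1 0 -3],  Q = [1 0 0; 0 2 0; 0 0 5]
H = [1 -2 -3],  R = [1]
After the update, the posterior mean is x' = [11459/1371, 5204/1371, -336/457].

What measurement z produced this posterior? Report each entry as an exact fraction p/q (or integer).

x̄ = F·x = [7, 12, 6]
P̄ = F·P·Fᵀ + Q = [69 28 -12; 28 90 48; -12 48 45]
S = H·P̄·Hᵀ + R = [1371]
K = P̄·Hᵀ·S⁻¹ = [49/1371; -296/1371; -81/457]
x' − x̄ = [1862/1371, -11248/1371, -3078/457] = K·y
y = (KᵀK)⁻¹·Kᵀ·(x' − x̄) = [38]
z = y + H·x̄ = [38] + [-35] = [3]

z = [3]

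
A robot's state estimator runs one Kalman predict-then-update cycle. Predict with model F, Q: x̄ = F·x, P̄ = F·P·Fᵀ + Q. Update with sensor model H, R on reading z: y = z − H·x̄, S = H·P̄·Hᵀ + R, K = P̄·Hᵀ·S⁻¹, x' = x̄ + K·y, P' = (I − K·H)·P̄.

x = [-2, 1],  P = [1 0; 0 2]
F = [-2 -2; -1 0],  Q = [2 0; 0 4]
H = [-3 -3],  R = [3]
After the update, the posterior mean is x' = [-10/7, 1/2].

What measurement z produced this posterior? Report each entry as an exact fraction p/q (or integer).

x̄ = F·x = [2, 2]
P̄ = F·P·Fᵀ + Q = [14 2; 2 5]
S = H·P̄·Hᵀ + R = [210]
K = P̄·Hᵀ·S⁻¹ = [-8/35; -1/10]
x' − x̄ = [-24/7, -3/2] = K·y
y = (KᵀK)⁻¹·Kᵀ·(x' − x̄) = [15]
z = y + H·x̄ = [15] + [-12] = [3]

z = [3]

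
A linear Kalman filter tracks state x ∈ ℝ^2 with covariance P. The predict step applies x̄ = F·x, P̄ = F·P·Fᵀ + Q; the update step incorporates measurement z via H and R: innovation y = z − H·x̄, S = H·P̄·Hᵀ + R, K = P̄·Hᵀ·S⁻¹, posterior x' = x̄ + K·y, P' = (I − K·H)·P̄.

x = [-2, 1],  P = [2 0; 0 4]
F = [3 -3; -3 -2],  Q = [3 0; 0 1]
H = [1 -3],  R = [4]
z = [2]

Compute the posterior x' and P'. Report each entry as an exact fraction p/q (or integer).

x̄ = F·x = [-9, 4]
P̄ = F·P·Fᵀ + Q = [57 6; 6 35]
y = z − H·x̄ = [23]
S = H·P̄·Hᵀ + R = [340]
K = P̄·Hᵀ·S⁻¹ = [39/340; -99/340]
x' = x̄ + K·y = [-2163/340, -917/340]
P' = (I − K·H)·P̄ = [17859/340 5901/340; 5901/340 2099/340]

x' = [-2163/340, -917/340]
P' = [17859/340 5901/340; 5901/340 2099/340]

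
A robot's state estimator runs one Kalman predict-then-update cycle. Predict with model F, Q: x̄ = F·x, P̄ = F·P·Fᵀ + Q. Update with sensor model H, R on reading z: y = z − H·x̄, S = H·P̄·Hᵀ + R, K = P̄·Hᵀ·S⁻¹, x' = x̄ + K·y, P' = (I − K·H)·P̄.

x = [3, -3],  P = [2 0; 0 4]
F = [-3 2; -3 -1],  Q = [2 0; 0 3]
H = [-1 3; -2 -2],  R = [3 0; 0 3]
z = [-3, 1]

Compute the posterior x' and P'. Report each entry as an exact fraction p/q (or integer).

x' = [1689/13196, -22847/26392]
P' = [7881/13196 -1155/26392; -1155/26392 12225/52784]

x̄ = F·x = [-15, -6]
P̄ = F·P·Fᵀ + Q = [36 10; 10 25]
y = z − H·x̄ = [0, -41]
S = H·P̄·Hᵀ + R = [204 -118; -118 327]
K = P̄·Hᵀ·S⁻¹ = [-6409/26392 -4869/13196; 12995/52784 -3305/26392]
x' = x̄ + K·y = [1689/13196, -22847/26392]
P' = (I − K·H)·P̄ = [7881/13196 -1155/26392; -1155/26392 12225/52784]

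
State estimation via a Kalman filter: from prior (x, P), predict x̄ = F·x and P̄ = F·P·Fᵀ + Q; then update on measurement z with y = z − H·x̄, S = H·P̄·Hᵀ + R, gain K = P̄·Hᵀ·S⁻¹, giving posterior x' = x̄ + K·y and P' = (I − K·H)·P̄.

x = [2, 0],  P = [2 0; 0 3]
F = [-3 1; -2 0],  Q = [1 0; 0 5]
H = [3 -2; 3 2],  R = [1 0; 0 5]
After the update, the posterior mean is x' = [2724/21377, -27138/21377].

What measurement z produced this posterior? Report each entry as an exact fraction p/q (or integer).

x̄ = F·x = [-6, -4]
P̄ = F·P·Fᵀ + Q = [22 12; 12 13]
S = H·P̄·Hᵀ + R = [107 146; 146 399]
K = P̄·Hᵀ·S⁻¹ = [3618/21377 3498/21377; -5062/21377 5174/21377]
x' − x̄ = [130986/21377, 58370/21377] = K·y
y = (KᵀK)⁻¹·Kᵀ·(x' − x̄) = [13, 24]
z = y + H·x̄ = [13, 24] + [-10, -26] = [3, -2]

z = [3, -2]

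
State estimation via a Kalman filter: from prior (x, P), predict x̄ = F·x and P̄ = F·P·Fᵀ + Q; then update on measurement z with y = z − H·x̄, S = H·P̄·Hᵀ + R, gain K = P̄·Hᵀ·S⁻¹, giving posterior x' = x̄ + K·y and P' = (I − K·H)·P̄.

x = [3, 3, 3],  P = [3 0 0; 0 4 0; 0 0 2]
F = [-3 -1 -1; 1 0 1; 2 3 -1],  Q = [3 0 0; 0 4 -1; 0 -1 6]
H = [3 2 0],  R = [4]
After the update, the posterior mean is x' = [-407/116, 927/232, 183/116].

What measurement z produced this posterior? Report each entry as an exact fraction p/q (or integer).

x̄ = F·x = [-15, 6, 12]
P̄ = F·P·Fᵀ + Q = [36 -11 -28; -11 9 3; -28 3 56]
S = H·P̄·Hᵀ + R = [232]
K = P̄·Hᵀ·S⁻¹ = [43/116; -15/232; -39/116]
x' − x̄ = [1333/116, -465/232, -1209/116] = K·y
y = (KᵀK)⁻¹·Kᵀ·(x' − x̄) = [31]
z = y + H·x̄ = [31] + [-33] = [-2]

z = [-2]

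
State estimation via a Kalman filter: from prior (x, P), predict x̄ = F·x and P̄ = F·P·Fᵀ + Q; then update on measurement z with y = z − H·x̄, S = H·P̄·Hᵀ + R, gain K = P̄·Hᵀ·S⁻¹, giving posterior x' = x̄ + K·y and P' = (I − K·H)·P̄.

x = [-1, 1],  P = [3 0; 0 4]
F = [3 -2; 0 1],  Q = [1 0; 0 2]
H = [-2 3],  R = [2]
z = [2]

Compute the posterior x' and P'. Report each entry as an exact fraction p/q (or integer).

x' = [-51/41, -23/164]
P' = [236/41 148/41; 148/41 203/82]

x̄ = F·x = [-5, 1]
P̄ = F·P·Fᵀ + Q = [44 -8; -8 6]
y = z − H·x̄ = [-11]
S = H·P̄·Hᵀ + R = [328]
K = P̄·Hᵀ·S⁻¹ = [-14/41; 17/164]
x' = x̄ + K·y = [-51/41, -23/164]
P' = (I − K·H)·P̄ = [236/41 148/41; 148/41 203/82]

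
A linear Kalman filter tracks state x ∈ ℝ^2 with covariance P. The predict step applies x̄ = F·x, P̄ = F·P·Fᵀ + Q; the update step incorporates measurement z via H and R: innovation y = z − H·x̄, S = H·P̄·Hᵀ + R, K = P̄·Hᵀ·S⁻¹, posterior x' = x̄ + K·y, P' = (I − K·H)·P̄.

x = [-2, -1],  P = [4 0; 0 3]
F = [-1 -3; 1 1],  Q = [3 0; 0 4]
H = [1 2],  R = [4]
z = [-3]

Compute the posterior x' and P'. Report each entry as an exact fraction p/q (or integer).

x̄ = F·x = [5, -3]
P̄ = F·P·Fᵀ + Q = [34 -13; -13 11]
y = z − H·x̄ = [-2]
S = H·P̄·Hᵀ + R = [30]
K = P̄·Hᵀ·S⁻¹ = [4/15; 3/10]
x' = x̄ + K·y = [67/15, -18/5]
P' = (I − K·H)·P̄ = [478/15 -77/5; -77/5 83/10]

x' = [67/15, -18/5]
P' = [478/15 -77/5; -77/5 83/10]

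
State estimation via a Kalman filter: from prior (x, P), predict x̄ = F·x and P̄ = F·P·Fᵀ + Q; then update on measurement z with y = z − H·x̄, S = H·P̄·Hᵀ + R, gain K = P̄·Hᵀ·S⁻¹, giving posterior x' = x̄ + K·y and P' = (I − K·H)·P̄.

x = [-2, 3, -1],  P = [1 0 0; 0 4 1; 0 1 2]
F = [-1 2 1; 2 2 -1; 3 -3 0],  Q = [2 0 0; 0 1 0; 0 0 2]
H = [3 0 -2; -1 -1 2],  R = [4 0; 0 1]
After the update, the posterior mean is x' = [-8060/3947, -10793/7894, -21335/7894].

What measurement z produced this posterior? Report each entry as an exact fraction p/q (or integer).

x̄ = F·x = [7, 3, -15]
P̄ = F·P·Fᵀ + Q = [25 12 -30; 12 19 -15; -30 -15 47]
S = H·P̄·Hᵀ + R = [777 -569; -569 437]
K = P̄·Hᵀ·S⁻¹ = [1901/7894 723/7894; -5867/15788 -9843/15788; -1317/15788 3307/15788]
x' − x̄ = [-35689/3947, -34475/7894, 97075/7894] = K·y
y = (KᵀK)⁻¹·Kᵀ·(x' − x̄) = [-52, 38]
z = y + H·x̄ = [-52, 38] + [51, -40] = [-1, -2]

z = [-1, -2]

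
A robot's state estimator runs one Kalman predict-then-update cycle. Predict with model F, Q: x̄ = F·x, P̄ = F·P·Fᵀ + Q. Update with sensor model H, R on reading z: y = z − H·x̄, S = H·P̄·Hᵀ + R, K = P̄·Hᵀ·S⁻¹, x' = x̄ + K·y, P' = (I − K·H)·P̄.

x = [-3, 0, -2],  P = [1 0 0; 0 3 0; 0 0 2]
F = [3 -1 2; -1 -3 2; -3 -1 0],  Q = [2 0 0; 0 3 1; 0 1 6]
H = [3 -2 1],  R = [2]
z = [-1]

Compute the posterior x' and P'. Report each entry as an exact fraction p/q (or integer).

x' = [-335/59, -739/118, 180/59]
P' = [786/59 1194/59 62/59; 1194/59 4073/118 468/59; 62/59 468/59 724/59]

x̄ = F·x = [-13, -1, 9]
P̄ = F·P·Fᵀ + Q = [22 14 -6; 14 39 13; -6 13 18]
y = z − H·x̄ = [27]
S = H·P̄·Hᵀ + R = [118]
K = P̄·Hᵀ·S⁻¹ = [16/59; -23/118; -13/59]
x' = x̄ + K·y = [-335/59, -739/118, 180/59]
P' = (I − K·H)·P̄ = [786/59 1194/59 62/59; 1194/59 4073/118 468/59; 62/59 468/59 724/59]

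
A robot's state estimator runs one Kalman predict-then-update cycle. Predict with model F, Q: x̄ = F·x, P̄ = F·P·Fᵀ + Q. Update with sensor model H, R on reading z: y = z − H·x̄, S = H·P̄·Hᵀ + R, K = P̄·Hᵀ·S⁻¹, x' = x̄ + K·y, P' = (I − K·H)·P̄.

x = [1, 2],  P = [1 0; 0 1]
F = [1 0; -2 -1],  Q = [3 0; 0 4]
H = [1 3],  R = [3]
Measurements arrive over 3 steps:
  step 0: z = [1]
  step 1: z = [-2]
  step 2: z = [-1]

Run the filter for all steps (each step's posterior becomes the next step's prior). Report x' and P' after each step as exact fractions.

step 0: x̄ = F·x = [1, -4]
step 0: P̄ = F·P·Fᵀ + Q = [4 -2; -2 9]
step 0: y = z − H·x̄ = [12]
step 0: S = H·P̄·Hᵀ + R = [76]
step 0: K = P̄·Hᵀ·S⁻¹ = [-1/38; 25/76]
step 0: x' = x̄ + K·y = [13/19, -1/19]
step 0: P' = (I − K·H)·P̄ = [75/19 -51/38; -51/38 59/76]
step 1: x̄ = F·x = [13/19, -25/19]
step 1: P̄ = F·P·Fᵀ + Q = [132/19 -249/38; -249/38 1155/76]
step 1: y = z − H·x̄ = [24/19]
step 1: S = H·P̄·Hᵀ + R = [8163/76]
step 1: K = P̄·Hᵀ·S⁻¹ = [-322/2721; 989/2721]
step 1: x' = x̄ + K·y = [485/907, -777/907]
step 1: P' = (I − K·H)·P̄ = [4937/907 -1753/907; -1753/907 914/907]
step 2: x̄ = F·x = [485/907, -193/907]
step 2: P̄ = F·P·Fᵀ + Q = [7658/907 -8121/907; -8121/907 17278/907]
step 2: y = z − H·x̄ = [-813/907]
step 2: S = H·P̄·Hᵀ + R = [117155/907]
step 2: K = P̄·Hᵀ·S⁻¹ = [-3341/23431; 43713/117155]
step 2: x' = x̄ + K·y = [15524/23431, -64112/117155]
step 2: P' = (I − K·H)·P̄ = [136299/23431 -48774/23431; -48774/23431 125003/117155]

step 0: x' = [13/19, -1/19], P' = [75/19 -51/38; -51/38 59/76]
step 1: x' = [485/907, -777/907], P' = [4937/907 -1753/907; -1753/907 914/907]
step 2: x' = [15524/23431, -64112/117155], P' = [136299/23431 -48774/23431; -48774/23431 125003/117155]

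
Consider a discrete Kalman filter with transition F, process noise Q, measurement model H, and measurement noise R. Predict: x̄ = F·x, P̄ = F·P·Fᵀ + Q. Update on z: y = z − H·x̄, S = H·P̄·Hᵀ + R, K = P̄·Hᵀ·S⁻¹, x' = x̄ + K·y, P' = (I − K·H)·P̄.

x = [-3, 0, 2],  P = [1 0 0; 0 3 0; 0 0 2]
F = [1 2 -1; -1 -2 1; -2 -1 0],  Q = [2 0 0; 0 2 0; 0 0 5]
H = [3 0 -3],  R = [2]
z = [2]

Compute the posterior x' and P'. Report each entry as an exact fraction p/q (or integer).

x' = [590/407, -380/407, 342/407]
P' = [1294/407 -930/407 1244/407; -930/407 2158/407 -884/407; 1244/407 -884/407 1284/407]

x̄ = F·x = [-5, 5, 6]
P̄ = F·P·Fᵀ + Q = [17 -15 -8; -15 17 8; -8 8 12]
y = z − H·x̄ = [35]
S = H·P̄·Hᵀ + R = [407]
K = P̄·Hᵀ·S⁻¹ = [75/407; -69/407; -60/407]
x' = x̄ + K·y = [590/407, -380/407, 342/407]
P' = (I − K·H)·P̄ = [1294/407 -930/407 1244/407; -930/407 2158/407 -884/407; 1244/407 -884/407 1284/407]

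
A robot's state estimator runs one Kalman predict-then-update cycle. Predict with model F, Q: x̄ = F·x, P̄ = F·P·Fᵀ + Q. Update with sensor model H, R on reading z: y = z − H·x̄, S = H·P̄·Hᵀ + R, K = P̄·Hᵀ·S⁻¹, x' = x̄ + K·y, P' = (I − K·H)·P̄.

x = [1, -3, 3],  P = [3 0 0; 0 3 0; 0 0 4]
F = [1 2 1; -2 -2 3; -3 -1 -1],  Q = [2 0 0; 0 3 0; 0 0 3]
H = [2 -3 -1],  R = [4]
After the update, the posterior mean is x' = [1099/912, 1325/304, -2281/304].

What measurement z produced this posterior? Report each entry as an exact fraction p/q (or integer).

x̄ = F·x = [-2, 13, -3]
P̄ = F·P·Fᵀ + Q = [21 -6 -19; -6 63 12; -19 12 37]
S = H·P̄·Hᵀ + R = [912]
K = P̄·Hᵀ·S⁻¹ = [79/912; -71/304; -37/304]
x' − x̄ = [2923/912, -2627/304, -1369/304] = K·y
y = (KᵀK)⁻¹·Kᵀ·(x' − x̄) = [37]
z = y + H·x̄ = [37] + [-40] = [-3]

z = [-3]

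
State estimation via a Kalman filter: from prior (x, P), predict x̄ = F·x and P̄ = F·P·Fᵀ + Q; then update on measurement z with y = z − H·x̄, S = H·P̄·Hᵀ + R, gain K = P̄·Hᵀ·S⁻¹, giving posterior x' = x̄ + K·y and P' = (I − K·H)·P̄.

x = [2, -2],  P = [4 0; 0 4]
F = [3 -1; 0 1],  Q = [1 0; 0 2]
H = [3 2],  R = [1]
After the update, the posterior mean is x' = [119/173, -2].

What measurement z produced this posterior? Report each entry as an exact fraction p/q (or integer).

x̄ = F·x = [8, -2]
P̄ = F·P·Fᵀ + Q = [41 -4; -4 6]
S = H·P̄·Hᵀ + R = [346]
K = P̄·Hᵀ·S⁻¹ = [115/346; 0]
x' − x̄ = [-1265/173, 0] = K·y
y = (KᵀK)⁻¹·Kᵀ·(x' − x̄) = [-22]
z = y + H·x̄ = [-22] + [20] = [-2]

z = [-2]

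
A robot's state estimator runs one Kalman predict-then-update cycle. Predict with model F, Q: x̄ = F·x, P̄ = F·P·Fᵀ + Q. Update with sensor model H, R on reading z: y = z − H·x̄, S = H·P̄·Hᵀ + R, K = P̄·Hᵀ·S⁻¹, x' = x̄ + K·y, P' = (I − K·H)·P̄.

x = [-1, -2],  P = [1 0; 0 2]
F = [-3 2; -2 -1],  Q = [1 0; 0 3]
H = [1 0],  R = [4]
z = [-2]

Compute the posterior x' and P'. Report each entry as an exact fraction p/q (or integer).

x̄ = F·x = [-1, 4]
P̄ = F·P·Fᵀ + Q = [18 2; 2 9]
y = z − H·x̄ = [-1]
S = H·P̄·Hᵀ + R = [22]
K = P̄·Hᵀ·S⁻¹ = [9/11; 1/11]
x' = x̄ + K·y = [-20/11, 43/11]
P' = (I − K·H)·P̄ = [36/11 4/11; 4/11 97/11]

x' = [-20/11, 43/11]
P' = [36/11 4/11; 4/11 97/11]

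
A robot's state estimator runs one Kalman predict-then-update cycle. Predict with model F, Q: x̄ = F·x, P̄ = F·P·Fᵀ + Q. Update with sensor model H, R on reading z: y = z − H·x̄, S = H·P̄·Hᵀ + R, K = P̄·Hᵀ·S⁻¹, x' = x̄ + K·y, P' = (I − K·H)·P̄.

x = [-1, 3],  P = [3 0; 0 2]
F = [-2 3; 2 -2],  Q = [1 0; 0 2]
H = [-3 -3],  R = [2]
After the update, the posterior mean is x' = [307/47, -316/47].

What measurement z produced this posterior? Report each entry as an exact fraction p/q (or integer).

z = [1]

x̄ = F·x = [11, -8]
P̄ = F·P·Fᵀ + Q = [31 -24; -24 22]
S = H·P̄·Hᵀ + R = [47]
K = P̄·Hᵀ·S⁻¹ = [-21/47; 6/47]
x' − x̄ = [-210/47, 60/47] = K·y
y = (KᵀK)⁻¹·Kᵀ·(x' − x̄) = [10]
z = y + H·x̄ = [10] + [-9] = [1]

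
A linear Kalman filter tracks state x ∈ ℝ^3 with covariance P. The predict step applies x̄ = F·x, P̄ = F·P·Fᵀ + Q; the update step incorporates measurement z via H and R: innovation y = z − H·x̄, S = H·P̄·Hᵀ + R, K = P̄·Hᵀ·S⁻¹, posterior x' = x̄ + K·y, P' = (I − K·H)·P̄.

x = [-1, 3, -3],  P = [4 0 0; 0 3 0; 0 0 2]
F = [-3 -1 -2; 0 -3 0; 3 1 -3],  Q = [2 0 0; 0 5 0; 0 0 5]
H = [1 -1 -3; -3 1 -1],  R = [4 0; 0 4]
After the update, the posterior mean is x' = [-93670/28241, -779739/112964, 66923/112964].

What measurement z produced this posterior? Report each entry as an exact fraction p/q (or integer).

x̄ = F·x = [6, -9, 9]
P̄ = F·P·Fᵀ + Q = [49 9 -27; 9 32 -9; -27 -9 62]
S = H·P̄·Hᵀ + R = [733 -155; -155 341]
K = P̄·Hᵀ·S⁻¹ = [97/911 -7826/28241; 57/3644 5441/112964; -1097/3644 -12145/112964]
x' − x̄ = [-263116/28241, 236937/112964, -949753/112964] = K·y
y = (KᵀK)⁻¹·Kᵀ·(x' − x̄) = [14, 39]
z = y + H·x̄ = [14, 39] + [-12, -36] = [2, 3]

z = [2, 3]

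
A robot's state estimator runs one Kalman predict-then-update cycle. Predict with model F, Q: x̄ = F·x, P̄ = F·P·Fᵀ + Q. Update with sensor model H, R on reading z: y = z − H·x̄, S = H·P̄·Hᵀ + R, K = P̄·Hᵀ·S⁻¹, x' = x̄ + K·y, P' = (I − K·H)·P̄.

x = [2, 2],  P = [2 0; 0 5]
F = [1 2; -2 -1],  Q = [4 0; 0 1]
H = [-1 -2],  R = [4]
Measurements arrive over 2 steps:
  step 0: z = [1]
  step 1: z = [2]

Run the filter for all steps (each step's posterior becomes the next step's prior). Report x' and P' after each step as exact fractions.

step 0: x' = [17/3, -11/3], P' = [388/15 -196/15; -196/15 112/15]
step 1: x' = [-70/51, -89/204], P' = [376/51 -62/17; -62/17 853/306]

step 0: x̄ = F·x = [6, -6]
step 0: P̄ = F·P·Fᵀ + Q = [26 -14; -14 14]
step 0: y = z − H·x̄ = [-5]
step 0: S = H·P̄·Hᵀ + R = [30]
step 0: K = P̄·Hᵀ·S⁻¹ = [1/15; -7/15]
step 0: x' = x̄ + K·y = [17/3, -11/3]
step 0: P' = (I − K·H)·P̄ = [388/15 -196/15; -196/15 112/15]
step 1: x̄ = F·x = [-5/3, -23/3]
step 1: P̄ = F·P·Fᵀ + Q = [112/15 -4/3; -4/3 179/3]
step 1: y = z − H·x̄ = [-15]
step 1: S = H·P̄·Hᵀ + R = [1224/5]
step 1: K = P̄·Hᵀ·S⁻¹ = [-1/51; -295/612]
step 1: x' = x̄ + K·y = [-70/51, -89/204]
step 1: P' = (I − K·H)·P̄ = [376/51 -62/17; -62/17 853/306]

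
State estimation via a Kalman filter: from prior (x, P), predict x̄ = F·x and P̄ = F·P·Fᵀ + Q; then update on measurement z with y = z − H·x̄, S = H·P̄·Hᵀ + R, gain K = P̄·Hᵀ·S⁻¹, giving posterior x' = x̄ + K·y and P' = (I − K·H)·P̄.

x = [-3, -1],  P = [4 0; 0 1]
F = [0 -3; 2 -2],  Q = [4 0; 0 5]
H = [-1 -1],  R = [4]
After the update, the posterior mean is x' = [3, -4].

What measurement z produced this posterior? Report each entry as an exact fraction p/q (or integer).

x̄ = F·x = [3, -4]
P̄ = F·P·Fᵀ + Q = [13 6; 6 25]
S = H·P̄·Hᵀ + R = [54]
K = P̄·Hᵀ·S⁻¹ = [-19/54; -31/54]
x' − x̄ = [0, 0] = K·y
y = (KᵀK)⁻¹·Kᵀ·(x' − x̄) = [0]
z = y + H·x̄ = [0] + [1] = [1]

z = [1]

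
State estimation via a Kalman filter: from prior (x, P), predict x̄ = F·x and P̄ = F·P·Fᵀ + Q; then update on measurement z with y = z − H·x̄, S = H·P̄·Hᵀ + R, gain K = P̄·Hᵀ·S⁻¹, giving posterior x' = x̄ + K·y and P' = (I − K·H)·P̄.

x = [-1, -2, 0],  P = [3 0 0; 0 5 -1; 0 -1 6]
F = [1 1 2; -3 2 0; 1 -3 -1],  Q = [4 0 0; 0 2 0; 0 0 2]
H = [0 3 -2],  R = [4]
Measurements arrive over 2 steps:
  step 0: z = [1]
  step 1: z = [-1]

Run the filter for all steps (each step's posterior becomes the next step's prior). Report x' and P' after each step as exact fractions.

step 0: x' = [-2917/1089, 2005/1089, 2491/1089], P' = [34223/1089 -8792/1089 -13238/1089; -8792/1089 4520/1089 6338/1089; -13238/1089 6338/1089 9929/1089]
step 1: x' = [22269032/8072033, -11626801/8072033, -13528621/8072033], P' = [261380278/8072033 -88204988/8072033 -132584000/8072033; -88204988/8072033 41492904/8072033 58521178/8072033; -132584000/8072033 58521178/8072033 90272177/8072033]

step 0: x̄ = F·x = [-3, -1, 5]
step 0: P̄ = F·P·Fᵀ + Q = [32 -3 -17; -3 49 -37; -17 -37 50]
step 0: y = z − H·x̄ = [14]
step 0: S = H·P̄·Hᵀ + R = [1089]
step 0: K = P̄·Hᵀ·S⁻¹ = [25/1089; 221/1089; -211/1089]
step 0: x' = x̄ + K·y = [-2917/1089, 2005/1089, 2491/1089]
step 0: P' = (I − K·H)·P̄ = [34223/1089 -8792/1089 -13238/1089; -8792/1089 4520/1089 6338/1089; -13238/1089 6338/1089 9929/1089]
step 1: x̄ = F·x = [370/99, 12761/1089, -11423/1089]
step 1: P̄ = F·P·Fᵀ + Q = [311/9 1813/99 -3565/99; 1813/99 433769/1089 -278891/1089; -3565/99 -278891/1089 204266/1089]
step 1: y = z − H·x̄ = [-62218/1089]
step 1: S = H·P̄·Hᵀ + R = [8072033/1089]
step 1: K = P̄·Hᵀ·S⁻¹ = [138259/8072033; 1859089/8072033; -1245205/8072033]
step 1: x' = x̄ + K·y = [22269032/8072033, -11626801/8072033, -13528621/8072033]
step 1: P' = (I − K·H)·P̄ = [261380278/8072033 -88204988/8072033 -132584000/8072033; -88204988/8072033 41492904/8072033 58521178/8072033; -132584000/8072033 58521178/8072033 90272177/8072033]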